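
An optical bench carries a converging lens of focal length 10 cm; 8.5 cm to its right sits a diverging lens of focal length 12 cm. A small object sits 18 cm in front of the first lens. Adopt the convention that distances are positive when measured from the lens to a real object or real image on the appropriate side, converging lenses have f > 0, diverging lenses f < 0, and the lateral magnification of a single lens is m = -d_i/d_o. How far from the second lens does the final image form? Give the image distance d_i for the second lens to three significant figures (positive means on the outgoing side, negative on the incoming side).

Lens 1: 1/d_i1 = 1/f_1 - 1/d_o1 = 1/10 - 1/18 = 0.04444 cm^-1, so d_i1 = 22.500 cm.
This image would form 22.500 cm past lens 1, i.e. 14.000 cm beyond lens 2, so it is a virtual object for lens 2: d_o2 = 8.5 - 22.500 = -14.000 cm.
Lens 2: 1/d_i2 = 1/f_2 - 1/d_o2 = 1/(-12) - 1/(-14.000) = -0.01190 cm^-1, so d_i2 = -84.000 cm.

-84.0 cm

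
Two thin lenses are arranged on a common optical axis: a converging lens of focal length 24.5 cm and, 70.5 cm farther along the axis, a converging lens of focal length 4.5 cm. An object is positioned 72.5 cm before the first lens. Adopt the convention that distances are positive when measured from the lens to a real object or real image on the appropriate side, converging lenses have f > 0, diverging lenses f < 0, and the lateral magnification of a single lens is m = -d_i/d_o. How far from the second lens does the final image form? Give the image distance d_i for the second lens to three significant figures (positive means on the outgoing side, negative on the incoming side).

5.20 cm

First lens: d_i1 = 1/(1/24.5 - 1/72.5) = 37.005 cm.
Object distance for lens 2: d_o2 = 70.5 - 37.005 = 33.495 cm.
Second lens: d_i2 = 1/(1/4.5 - 1/(33.495)) = 5.198 cm.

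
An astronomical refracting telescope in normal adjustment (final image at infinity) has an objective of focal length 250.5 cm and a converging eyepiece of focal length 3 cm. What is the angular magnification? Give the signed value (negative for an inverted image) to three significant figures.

-83.5

M = -f_obj/f_eye = -250.5/(3) = -83.500.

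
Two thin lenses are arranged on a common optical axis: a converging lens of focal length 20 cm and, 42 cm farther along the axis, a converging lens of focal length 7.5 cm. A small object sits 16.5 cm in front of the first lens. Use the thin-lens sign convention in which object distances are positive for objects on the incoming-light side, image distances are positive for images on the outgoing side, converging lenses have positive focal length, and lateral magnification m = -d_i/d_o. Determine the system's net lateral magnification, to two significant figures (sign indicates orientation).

-0.33

Applying the thin-lens equation to the first lens, 1/20 = 1/16.5 + 1/d_i1, which gives d_i1 = -94.286 cm.
Its lateral magnification is m_1 = -d_i1/d_o1 = -(-94.286)/16.5 = 5.7143.
With d_i1 < 0 the first image is virtual and lies on the object side; the object distance for lens 2 is d_o2 = 42 - (-94.286) = 136.286 cm.
Applying the thin-lens equation again with f_2 = 7.5 cm and d_o2 = 136.286 cm gives d_i2 = 7.937 cm.
m_2 = -(7.937)/(136.286) = -0.0582.
The system's lateral magnification is m_1 m_2 = (5.7143)(-0.0582) = -0.3328.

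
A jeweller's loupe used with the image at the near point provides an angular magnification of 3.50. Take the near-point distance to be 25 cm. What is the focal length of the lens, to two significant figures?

For the image at the near point, M = 1 + D/f.
f = D/(M - 1) = 25/(3.5 - 1) = 10.000 cm.

10 cm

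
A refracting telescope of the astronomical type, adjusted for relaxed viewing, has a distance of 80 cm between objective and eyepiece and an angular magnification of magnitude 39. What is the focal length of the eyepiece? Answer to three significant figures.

2.00 cm

In normal adjustment the tube length equals f_obj + f_eye and |M| = f_obj/f_eye.
So f_obj = 39 f_eye and 39 f_eye + f_eye = 80 cm, giving f_eye = 80/40 = 2.000 cm and f_obj = 78.000 cm.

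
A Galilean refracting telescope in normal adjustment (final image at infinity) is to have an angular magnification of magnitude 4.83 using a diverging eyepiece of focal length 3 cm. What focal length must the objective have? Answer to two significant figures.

14 cm

|M| = f_obj/|f_eye|, so f_obj = |M| x |f_eye| = 4.83 x 3 = 14.490 cm.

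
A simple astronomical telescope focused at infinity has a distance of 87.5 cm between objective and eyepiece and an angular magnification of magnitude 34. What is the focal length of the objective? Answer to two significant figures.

85 cm

In normal adjustment the tube length equals f_obj + f_eye and |M| = f_obj/f_eye.
So f_obj = 34 f_eye and 34 f_eye + f_eye = 87.5 cm, giving f_eye = 87.5/35 = 2.500 cm and f_obj = 85.000 cm.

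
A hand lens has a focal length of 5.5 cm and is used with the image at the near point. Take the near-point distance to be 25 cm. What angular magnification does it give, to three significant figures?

5.55

M = 1 + D/f = 1 + 25/5.5 = 5.545.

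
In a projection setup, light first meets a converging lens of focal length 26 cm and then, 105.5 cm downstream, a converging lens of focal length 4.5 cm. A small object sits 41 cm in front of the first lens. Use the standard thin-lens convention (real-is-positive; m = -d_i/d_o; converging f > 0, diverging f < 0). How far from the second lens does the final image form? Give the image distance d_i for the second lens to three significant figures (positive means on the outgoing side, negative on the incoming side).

5.18 cm

Lens 1: 1/d_i1 = 1/f_1 - 1/d_o1 = 1/26 - 1/41 = 0.01407 cm^-1, so d_i1 = 71.067 cm.
That image sits 34.433 cm in front of the second lens, so d_o2 = 34.433 cm.
Lens 2: 1/d_i2 = 1/f_2 - 1/d_o2 = 1/4.5 - 1/(34.433) = 0.19318 cm^-1, so d_i2 = 5.177 cm.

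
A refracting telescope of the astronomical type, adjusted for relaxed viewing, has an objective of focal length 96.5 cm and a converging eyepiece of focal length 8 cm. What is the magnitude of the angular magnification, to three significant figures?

|M| = f_obj/|f_eye| = 96.5/8 = 12.062.

12.1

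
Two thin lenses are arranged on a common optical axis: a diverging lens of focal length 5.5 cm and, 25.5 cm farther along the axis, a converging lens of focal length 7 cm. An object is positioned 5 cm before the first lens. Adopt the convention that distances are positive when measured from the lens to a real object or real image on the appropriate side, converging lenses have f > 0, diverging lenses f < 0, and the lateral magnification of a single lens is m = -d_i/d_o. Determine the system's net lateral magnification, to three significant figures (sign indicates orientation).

Applying the thin-lens equation to the first lens, 1/(-5.5) = 1/5 + 1/d_i1, which gives d_i1 = -2.619 cm.
Its lateral magnification is m_1 = -d_i1/d_o1 = -(-2.619)/5 = 0.5238.
The intermediate image is virtual, 2.619 cm to the left of lens 1, so d_o2 = L - d_i1 = 25.5 - (-2.619) = 28.119 cm.
Applying the thin-lens equation again with f_2 = 7 cm and d_o2 = 28.119 cm gives d_i2 = 9.320 cm.
m_2 = -(9.320)/(28.119) = -0.3315.
The system's lateral magnification is m_1 m_2 = (0.5238)(-0.3315) = -0.1736.

-0.174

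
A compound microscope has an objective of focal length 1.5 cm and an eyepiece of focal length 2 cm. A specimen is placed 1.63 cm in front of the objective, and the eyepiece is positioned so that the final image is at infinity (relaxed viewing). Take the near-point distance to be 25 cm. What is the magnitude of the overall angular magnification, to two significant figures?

Objective: 1/d_i = 1/f_obj - 1/d_o = 1/1.5 - 1/1.63 = 0.05317 cm^-1, so d_i = 18.808 cm.
m_obj = -d_i/d_o = -18.808/1.63 = -11.538.
Eyepiece angular magnification (image at infinity): M_eye = D/f_e = 25/2 = 12.500.
Overall M = m_obj x M_eye = (-11.538)(12.500) = -144.23.
|M| = 144.23.

140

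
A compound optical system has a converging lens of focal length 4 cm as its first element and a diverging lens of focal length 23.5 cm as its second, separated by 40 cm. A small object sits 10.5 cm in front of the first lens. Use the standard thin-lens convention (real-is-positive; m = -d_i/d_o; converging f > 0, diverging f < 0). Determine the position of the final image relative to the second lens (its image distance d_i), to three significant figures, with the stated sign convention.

-13.8 cm

Lens 1: 1/d_i1 = 1/f_1 - 1/d_o1 = 1/4 - 1/10.5 = 0.15476 cm^-1, so d_i1 = 6.462 cm.
The intermediate image is 6.462 cm to the right of lens 1, so d_o2 = L - d_i1 = 40 - 6.462 = 33.538 cm.
Lens 2: 1/d_i2 = 1/f_2 - 1/d_o2 = 1/(-23.5) - 1/(33.538) = -0.07237 cm^-1, so d_i2 = -13.818 cm.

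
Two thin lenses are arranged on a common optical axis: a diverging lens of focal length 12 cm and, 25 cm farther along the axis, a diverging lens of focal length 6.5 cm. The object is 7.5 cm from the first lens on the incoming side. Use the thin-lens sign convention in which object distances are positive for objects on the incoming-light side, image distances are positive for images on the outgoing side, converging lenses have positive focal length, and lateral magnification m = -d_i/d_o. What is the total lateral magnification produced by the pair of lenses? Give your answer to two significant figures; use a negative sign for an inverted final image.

0.11

Applying the thin-lens equation to the first lens, 1/(-12) = 1/7.5 + 1/d_i1, which gives d_i1 = -4.615 cm.
Its lateral magnification is m_1 = -d_i1/d_o1 = -(-4.615)/7.5 = 0.6154.
The intermediate image is virtual, 4.615 cm to the left of lens 1, so d_o2 = L - d_i1 = 25 - (-4.615) = 29.615 cm.
Applying the thin-lens equation again with f_2 = -6.5 cm and d_o2 = 29.615 cm gives d_i2 = -5.330 cm.
m_2 = -(-5.330)/(29.615) = 0.1800.
The system's lateral magnification is m_1 m_2 = (0.6154)(0.1800) = 0.1108.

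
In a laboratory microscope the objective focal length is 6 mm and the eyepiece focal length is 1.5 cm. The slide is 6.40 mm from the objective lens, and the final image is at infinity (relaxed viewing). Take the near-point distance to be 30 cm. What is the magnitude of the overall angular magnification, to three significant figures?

Convert to cm: f_obj = 6 mm = 0.6 cm; d_o = 6.40 mm = 0.64 cm.
Objective: 1/d_i = 1/f_obj - 1/d_o = 1/0.6 - 1/0.64 = 0.10417 cm^-1, so d_i = 9.600 cm.
m_obj = -d_i/d_o = -9.600/0.64 = -15.000.
Eyepiece angular magnification (image at infinity): M_eye = D/f_e = 30/1.5 = 20.000.
Overall M = m_obj x M_eye = (-15.000)(20.000) = -300.00.
|M| = 300.00.

300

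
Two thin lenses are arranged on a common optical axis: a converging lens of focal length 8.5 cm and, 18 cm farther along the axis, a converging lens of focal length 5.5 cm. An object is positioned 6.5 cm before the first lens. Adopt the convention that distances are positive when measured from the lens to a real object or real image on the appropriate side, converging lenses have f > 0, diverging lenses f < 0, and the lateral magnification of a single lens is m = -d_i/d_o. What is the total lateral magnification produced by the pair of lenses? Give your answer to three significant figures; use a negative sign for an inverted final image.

Lens 1: 1/d_i1 = 1/f_1 - 1/d_o1 = 1/8.5 - 1/6.5 = -0.03620 cm^-1, so d_i1 = -27.625 cm.
m_1 = -(-27.625)/6.5 = 4.2500.
The intermediate image is virtual, 27.625 cm to the left of lens 1, so d_o2 = L - d_i1 = 18 - (-27.625) = 45.625 cm.
Lens 2: 1/d_i2 = 1/f_2 - 1/d_o2 = 1/5.5 - 1/(45.625) = 0.15990 cm^-1, so d_i2 = 6.254 cm.
m_2 = -(6.254)/(45.625) = -0.1371.
Total m = m_1 x m_2 = (4.2500)(-0.1371) = -0.5826.

-0.583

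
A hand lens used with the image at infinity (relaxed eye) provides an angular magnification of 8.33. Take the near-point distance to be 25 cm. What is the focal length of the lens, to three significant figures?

3.00 cm

For the image at infinity, M = D/f.
f = D/M = 25/8.33 = 3.001 cm.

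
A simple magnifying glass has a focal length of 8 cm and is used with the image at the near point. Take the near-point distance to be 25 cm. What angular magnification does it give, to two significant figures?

M = 1 + D/f = 1 + 25/8 = 4.125.

4.1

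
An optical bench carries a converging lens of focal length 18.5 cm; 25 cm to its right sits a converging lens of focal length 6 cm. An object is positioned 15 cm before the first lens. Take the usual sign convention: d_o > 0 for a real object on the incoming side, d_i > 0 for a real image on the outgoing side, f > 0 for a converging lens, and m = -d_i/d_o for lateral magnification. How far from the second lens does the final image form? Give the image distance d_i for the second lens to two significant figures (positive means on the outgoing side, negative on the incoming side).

Applying the thin-lens equation to the first lens, 1/18.5 = 1/15 + 1/d_i1, which gives d_i1 = -79.286 cm.
With d_i1 < 0 the first image is virtual and lies on the object side; the object distance for lens 2 is d_o2 = 25 - (-79.286) = 104.286 cm.
Applying the thin-lens equation again with f_2 = 6 cm and d_o2 = 104.286 cm gives d_i2 = 6.366 cm.

6.4 cm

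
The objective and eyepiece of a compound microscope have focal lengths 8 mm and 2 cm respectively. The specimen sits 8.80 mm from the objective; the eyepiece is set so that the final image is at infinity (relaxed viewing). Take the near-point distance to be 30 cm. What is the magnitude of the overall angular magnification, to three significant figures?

Convert to cm: f_obj = 8 mm = 0.8 cm; d_o = 8.80 mm = 0.88 cm.
Objective: 1/d_i = 1/f_obj - 1/d_o = 1/0.8 - 1/0.88 = 0.11364 cm^-1, so d_i = 8.800 cm.
m_obj = -d_i/d_o = -8.800/0.88 = -10.000.
Eyepiece angular magnification (image at infinity): M_eye = D/f_e = 30/2 = 15.000.
Overall M = m_obj x M_eye = (-10.000)(15.000) = -150.00.
|M| = 150.00.

150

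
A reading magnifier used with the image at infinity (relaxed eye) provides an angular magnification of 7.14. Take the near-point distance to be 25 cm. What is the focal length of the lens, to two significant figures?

For the image at infinity, M = D/f.
f = D/M = 25/7.14 = 3.501 cm.

3.5 cm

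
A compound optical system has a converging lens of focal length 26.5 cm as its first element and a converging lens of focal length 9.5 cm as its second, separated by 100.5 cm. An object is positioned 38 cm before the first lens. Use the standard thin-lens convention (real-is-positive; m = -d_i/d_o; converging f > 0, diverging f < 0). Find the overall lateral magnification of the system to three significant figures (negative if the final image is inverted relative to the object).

Applying the thin-lens equation to the first lens, 1/26.5 = 1/38 + 1/d_i1, which gives d_i1 = 87.565 cm.
Its lateral magnification is m_1 = -d_i1/d_o1 = -(87.565)/38 = -2.3043.
That image sits 12.935 cm in front of the second lens, so d_o2 = 12.935 cm.
Applying the thin-lens equation again with f_2 = 9.5 cm and d_o2 = 12.935 cm gives d_i2 = 35.775 cm.
m_2 = -(35.775)/(12.935) = -2.7658.
Total m = m_1 x m_2 = (-2.3043)(-2.7658) = 6.3734.

6.37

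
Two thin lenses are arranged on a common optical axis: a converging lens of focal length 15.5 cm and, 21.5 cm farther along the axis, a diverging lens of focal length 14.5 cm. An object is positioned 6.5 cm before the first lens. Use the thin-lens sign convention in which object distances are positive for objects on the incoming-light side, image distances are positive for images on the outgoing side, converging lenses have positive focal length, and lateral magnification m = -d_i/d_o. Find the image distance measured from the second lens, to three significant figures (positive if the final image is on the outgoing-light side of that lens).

-10.0 cm

First lens: d_i1 = 1/(1/15.5 - 1/6.5) = -11.194 cm.
With d_i1 < 0 the first image is virtual and lies on the object side; the object distance for lens 2 is d_o2 = 21.5 - (-11.194) = 32.694 cm.
Second lens: d_i2 = 1/(1/(-14.5) - 1/(32.694)) = -10.045 cm.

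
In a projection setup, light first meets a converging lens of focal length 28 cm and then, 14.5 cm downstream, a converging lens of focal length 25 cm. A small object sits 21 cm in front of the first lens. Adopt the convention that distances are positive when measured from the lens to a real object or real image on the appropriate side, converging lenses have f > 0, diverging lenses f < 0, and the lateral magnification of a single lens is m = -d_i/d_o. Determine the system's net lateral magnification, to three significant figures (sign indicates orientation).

First lens: d_i1 = 1/(1/28 - 1/21) = -84.000 cm.
m_1 = -(-84.000)/21 = 4.0000.
The intermediate image is virtual, 84.000 cm to the left of lens 1, so d_o2 = L - d_i1 = 14.5 - (-84.000) = 98.500 cm.
Second lens: d_i2 = 1/(1/25 - 1/(98.500)) = 33.503 cm.
m_2 = -(33.503)/(98.500) = -0.3401.
Total m = m_1 x m_2 = (4.0000)(-0.3401) = -1.3605.

-1.36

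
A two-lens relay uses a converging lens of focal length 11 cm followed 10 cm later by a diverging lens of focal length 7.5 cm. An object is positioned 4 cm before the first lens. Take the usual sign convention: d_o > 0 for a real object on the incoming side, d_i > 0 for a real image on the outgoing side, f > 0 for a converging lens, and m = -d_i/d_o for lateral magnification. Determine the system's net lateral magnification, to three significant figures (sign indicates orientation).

0.495

Applying the thin-lens equation to the first lens, 1/11 = 1/4 + 1/d_i1, which gives d_i1 = -6.286 cm.
Its lateral magnification is m_1 = -d_i1/d_o1 = -(-6.286)/4 = 1.5714.
With d_i1 < 0 the first image is virtual and lies on the object side; the object distance for lens 2 is d_o2 = 10 - (-6.286) = 16.286 cm.
Applying the thin-lens equation again with f_2 = -7.5 cm and d_o2 = 16.286 cm gives d_i2 = -5.135 cm.
m_2 = -(-5.135)/(16.286) = 0.3153.
Total m = m_1 x m_2 = (1.5714)(0.3153) = 0.4955.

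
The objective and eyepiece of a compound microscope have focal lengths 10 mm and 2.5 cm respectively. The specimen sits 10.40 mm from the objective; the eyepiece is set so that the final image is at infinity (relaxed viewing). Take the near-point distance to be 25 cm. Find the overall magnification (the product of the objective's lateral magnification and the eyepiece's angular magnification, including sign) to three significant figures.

Convert to cm: f_obj = 10 mm = 1 cm; d_o = 10.40 mm = 1.04 cm.
Objective: 1/d_i = 1/f_obj - 1/d_o = 1/1 - 1/1.04 = 0.03846 cm^-1, so d_i = 26.000 cm.
m_obj = -d_i/d_o = -26.000/1.04 = -25.000.
Eyepiece angular magnification (image at infinity): M_eye = D/f_e = 25/2.5 = 10.000.
Overall M = m_obj x M_eye = (-25.000)(10.000) = -250.00.

-250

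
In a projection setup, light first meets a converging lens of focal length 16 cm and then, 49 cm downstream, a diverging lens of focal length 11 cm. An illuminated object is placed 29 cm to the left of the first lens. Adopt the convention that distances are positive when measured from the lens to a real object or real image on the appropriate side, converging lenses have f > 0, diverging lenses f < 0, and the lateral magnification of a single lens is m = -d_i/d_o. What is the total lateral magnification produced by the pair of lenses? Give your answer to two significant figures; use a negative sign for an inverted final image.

-0.56

First lens: d_i1 = 1/(1/16 - 1/29) = 35.692 cm.
m_1 = -(35.692)/29 = -1.2308.
Object distance for lens 2: d_o2 = 49 - 35.692 = 13.308 cm.
Second lens: d_i2 = 1/(1/(-11) - 1/(13.308)) = -6.022 cm.
m_2 = -(-6.022)/(13.308) = 0.4525.
The system's lateral magnification is m_1 m_2 = (-1.2308)(0.4525) = -0.5570.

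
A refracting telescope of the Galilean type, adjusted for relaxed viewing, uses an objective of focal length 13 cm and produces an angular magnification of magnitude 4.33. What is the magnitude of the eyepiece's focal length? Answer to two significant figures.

|M| = f_obj/|f_eye|, so |f_eye| = f_obj/|M| = 13/4.33 = 3.002 cm.
(The eyepiece is diverging, so its signed focal length is -3.002 cm.)

3.0 cm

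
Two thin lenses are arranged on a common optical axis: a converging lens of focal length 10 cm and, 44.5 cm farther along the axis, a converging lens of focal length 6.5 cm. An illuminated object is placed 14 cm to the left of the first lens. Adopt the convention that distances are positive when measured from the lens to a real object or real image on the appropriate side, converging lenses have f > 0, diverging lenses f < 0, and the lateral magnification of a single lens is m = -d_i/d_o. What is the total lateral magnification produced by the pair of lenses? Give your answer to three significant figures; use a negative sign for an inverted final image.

5.42

Applying the thin-lens equation to the first lens, 1/10 = 1/14 + 1/d_i1, which gives d_i1 = 35.000 cm.
Its lateral magnification is m_1 = -d_i1/d_o1 = -(35.000)/14 = -2.5000.
That image sits 9.500 cm in front of the second lens, so d_o2 = 9.500 cm.
Applying the thin-lens equation again with f_2 = 6.5 cm and d_o2 = 9.500 cm gives d_i2 = 20.583 cm.
m_2 = -(20.583)/(9.500) = -2.1667.
The system's lateral magnification is m_1 m_2 = (-2.5000)(-2.1667) = 5.4167.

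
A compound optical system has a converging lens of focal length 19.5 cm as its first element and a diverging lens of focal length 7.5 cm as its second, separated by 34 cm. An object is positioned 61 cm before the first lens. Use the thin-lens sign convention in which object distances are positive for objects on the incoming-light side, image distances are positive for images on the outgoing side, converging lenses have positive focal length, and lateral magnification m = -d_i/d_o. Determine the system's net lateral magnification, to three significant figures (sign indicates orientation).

First lens: d_i1 = 1/(1/19.5 - 1/61) = 28.663 cm.
m_1 = -(28.663)/61 = -0.4699.
Object distance for lens 2: d_o2 = 34 - 28.663 = 5.337 cm.
Second lens: d_i2 = 1/(1/(-7.5) - 1/(5.337)) = -3.118 cm.
m_2 = -(-3.118)/(5.337) = 0.5842.
The system's lateral magnification is m_1 m_2 = (-0.4699)(0.5842) = -0.2745.

-0.275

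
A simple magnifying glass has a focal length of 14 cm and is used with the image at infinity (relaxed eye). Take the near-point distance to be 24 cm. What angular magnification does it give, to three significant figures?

M = D/f = 24/14 = 1.714.

1.71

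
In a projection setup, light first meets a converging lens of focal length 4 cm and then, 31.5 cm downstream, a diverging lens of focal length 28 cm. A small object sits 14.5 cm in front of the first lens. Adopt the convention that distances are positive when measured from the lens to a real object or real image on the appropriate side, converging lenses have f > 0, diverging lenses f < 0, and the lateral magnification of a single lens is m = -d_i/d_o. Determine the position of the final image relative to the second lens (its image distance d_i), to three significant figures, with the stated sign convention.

-13.5 cm

Lens 1: 1/d_i1 = 1/f_1 - 1/d_o1 = 1/4 - 1/14.5 = 0.18103 cm^-1, so d_i1 = 5.524 cm.
That image sits 25.976 cm in front of the second lens, so d_o2 = 25.976 cm.
Lens 2: 1/d_i2 = 1/f_2 - 1/d_o2 = 1/(-28) - 1/(25.976) = -0.07421 cm^-1, so d_i2 = -13.475 cm.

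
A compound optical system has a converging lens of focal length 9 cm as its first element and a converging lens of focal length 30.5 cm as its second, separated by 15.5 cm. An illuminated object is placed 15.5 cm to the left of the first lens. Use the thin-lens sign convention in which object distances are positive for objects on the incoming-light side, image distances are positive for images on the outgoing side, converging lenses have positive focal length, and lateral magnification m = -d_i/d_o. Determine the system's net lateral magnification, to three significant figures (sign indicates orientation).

-1.16

Lens 1: 1/d_i1 = 1/f_1 - 1/d_o1 = 1/9 - 1/15.5 = 0.04659 cm^-1, so d_i1 = 21.462 cm.
m_1 = -(21.462)/15.5 = -1.3846.
This image would form 21.462 cm past lens 1, i.e. 5.962 cm beyond lens 2, so it is a virtual object for lens 2: d_o2 = 15.5 - 21.462 = -5.962 cm.
Lens 2: 1/d_i2 = 1/f_2 - 1/d_o2 = 1/30.5 - 1/(-5.962) = 0.20053 cm^-1, so d_i2 = 4.987 cm.
m_2 = -(4.987)/(-5.962) = 0.8365.
Overall magnification: m = m_1 m_2 = -1.1582.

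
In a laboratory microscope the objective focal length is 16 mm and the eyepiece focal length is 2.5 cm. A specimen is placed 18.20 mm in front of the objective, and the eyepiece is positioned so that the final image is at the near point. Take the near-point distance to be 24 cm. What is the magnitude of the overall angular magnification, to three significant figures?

77.1

Convert to cm: f_obj = 16 mm = 1.6 cm; d_o = 18.20 mm = 1.82 cm.
Objective: 1/d_i = 1/f_obj - 1/d_o = 1/1.6 - 1/1.82 = 0.07555 cm^-1, so d_i = 13.236 cm.
m_obj = -d_i/d_o = -13.236/1.82 = -7.273.
Eyepiece angular magnification (image at near point): M_eye = 1 + D/f_e = 1 + 24/2.5 = 10.600.
Overall M = m_obj x M_eye = (-7.273)(10.600) = -77.09.
|M| = 77.09.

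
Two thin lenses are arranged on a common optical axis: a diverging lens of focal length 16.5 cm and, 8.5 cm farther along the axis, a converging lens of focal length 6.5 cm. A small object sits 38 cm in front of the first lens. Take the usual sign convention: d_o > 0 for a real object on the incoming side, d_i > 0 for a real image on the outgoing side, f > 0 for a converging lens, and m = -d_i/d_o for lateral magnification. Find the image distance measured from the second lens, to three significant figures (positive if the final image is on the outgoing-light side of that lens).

9.63 cm

First lens: d_i1 = 1/(1/(-16.5) - 1/38) = -11.505 cm.
The intermediate image is virtual, 11.505 cm to the left of lens 1, so d_o2 = L - d_i1 = 8.5 - (-11.505) = 20.005 cm.
Second lens: d_i2 = 1/(1/6.5 - 1/(20.005)) = 9.629 cm.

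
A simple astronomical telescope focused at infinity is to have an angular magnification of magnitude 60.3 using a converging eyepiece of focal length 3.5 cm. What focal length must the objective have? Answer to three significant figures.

|M| = f_obj/|f_eye|, so f_obj = |M| x |f_eye| = 60.3 x 3.5 = 211.050 cm.

211 cm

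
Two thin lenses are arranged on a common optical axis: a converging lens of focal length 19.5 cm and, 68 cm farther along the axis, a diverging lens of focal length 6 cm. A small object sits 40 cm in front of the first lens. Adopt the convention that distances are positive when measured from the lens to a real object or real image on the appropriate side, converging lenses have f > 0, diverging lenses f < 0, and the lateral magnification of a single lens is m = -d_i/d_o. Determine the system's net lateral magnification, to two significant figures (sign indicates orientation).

First lens: d_i1 = 1/(1/19.5 - 1/40) = 38.049 cm.
m_1 = -(38.049)/40 = -0.9512.
Object distance for lens 2: d_o2 = 68 - 38.049 = 29.951 cm.
Second lens: d_i2 = 1/(1/(-6) - 1/(29.951)) = -4.999 cm.
m_2 = -(-4.999)/(29.951) = 0.1669.
The system's lateral magnification is m_1 m_2 = (-0.9512)(0.1669) = -0.1588.

-0.16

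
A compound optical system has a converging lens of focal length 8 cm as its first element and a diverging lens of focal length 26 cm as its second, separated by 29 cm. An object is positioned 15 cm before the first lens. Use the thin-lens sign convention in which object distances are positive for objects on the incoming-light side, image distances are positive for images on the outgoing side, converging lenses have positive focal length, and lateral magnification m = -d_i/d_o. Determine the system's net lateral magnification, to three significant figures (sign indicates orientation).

Applying the thin-lens equation to the first lens, 1/8 = 1/15 + 1/d_i1, which gives d_i1 = 17.143 cm.
Its lateral magnification is m_1 = -d_i1/d_o1 = -(17.143)/15 = -1.1429.
The intermediate image is 17.143 cm to the right of lens 1, so d_o2 = L - d_i1 = 29 - 17.143 = 11.857 cm.
Applying the thin-lens equation again with f_2 = -26 cm and d_o2 = 11.857 cm gives d_i2 = -8.143 cm.
m_2 = -(-8.143)/(11.857) = 0.6868.
Total m = m_1 x m_2 = (-1.1429)(0.6868) = -0.7849.

-0.785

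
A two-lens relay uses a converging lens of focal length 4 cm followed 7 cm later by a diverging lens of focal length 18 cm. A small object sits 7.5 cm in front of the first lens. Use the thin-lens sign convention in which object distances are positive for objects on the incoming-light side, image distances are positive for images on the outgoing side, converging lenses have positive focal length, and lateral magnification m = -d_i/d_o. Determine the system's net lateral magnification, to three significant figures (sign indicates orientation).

Applying the thin-lens equation to the first lens, 1/4 = 1/7.5 + 1/d_i1, which gives d_i1 = 8.571 cm.
Its lateral magnification is m_1 = -d_i1/d_o1 = -(8.571)/7.5 = -1.1429.
Since 8.571 cm > 7 cm, the first image lies past the second lens and serves as a virtual object: d_o2 = L - d_i1 = -1.571 cm.
Applying the thin-lens equation again with f_2 = -18 cm and d_o2 = -1.571 cm gives d_i2 = 1.722 cm.
m_2 = -(1.722)/(-1.571) = 1.0957.
Total m = m_1 x m_2 = (-1.1429)(1.0957) = -1.2522.

-1.25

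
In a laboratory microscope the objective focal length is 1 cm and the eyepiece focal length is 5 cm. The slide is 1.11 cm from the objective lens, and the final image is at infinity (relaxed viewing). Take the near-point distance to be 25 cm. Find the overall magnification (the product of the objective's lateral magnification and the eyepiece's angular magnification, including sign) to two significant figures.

Objective: 1/d_i = 1/f_obj - 1/d_o = 1/1 - 1/1.11 = 0.09910 cm^-1, so d_i = 10.091 cm.
m_obj = -d_i/d_o = -10.091/1.11 = -9.091.
Eyepiece angular magnification (image at infinity): M_eye = D/f_e = 25/5 = 5.000.
Overall M = m_obj x M_eye = (-9.091)(5.000) = -45.45.

-45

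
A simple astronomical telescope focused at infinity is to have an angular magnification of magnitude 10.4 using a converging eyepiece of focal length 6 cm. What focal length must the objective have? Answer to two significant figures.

62 cm

|M| = f_obj/|f_eye|, so f_obj = |M| x |f_eye| = 10.4 x 6 = 62.400 cm.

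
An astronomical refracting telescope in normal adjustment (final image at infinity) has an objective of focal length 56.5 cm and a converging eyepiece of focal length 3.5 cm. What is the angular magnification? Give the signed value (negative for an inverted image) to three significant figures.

M = -f_obj/f_eye = -56.5/(3.5) = -16.143.

-16.1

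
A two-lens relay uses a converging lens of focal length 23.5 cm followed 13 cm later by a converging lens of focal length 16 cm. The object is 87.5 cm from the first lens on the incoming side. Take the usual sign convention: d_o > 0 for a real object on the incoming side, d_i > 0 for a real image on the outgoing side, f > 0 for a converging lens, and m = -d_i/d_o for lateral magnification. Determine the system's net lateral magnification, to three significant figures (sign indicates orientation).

Lens 1: 1/d_i1 = 1/f_1 - 1/d_o1 = 1/23.5 - 1/87.5 = 0.03112 cm^-1, so d_i1 = 32.129 cm.
m_1 = -(32.129)/87.5 = -0.3672.
This image would form 32.129 cm past lens 1, i.e. 19.129 cm beyond lens 2, so it is a virtual object for lens 2: d_o2 = 13 - 32.129 = -19.129 cm.
Lens 2: 1/d_i2 = 1/f_2 - 1/d_o2 = 1/16 - 1/(-19.129) = 0.11478 cm^-1, so d_i2 = 8.713 cm.
m_2 = -(8.713)/(-19.129) = 0.4555.
Overall magnification: m = m_1 m_2 = -0.1672.

-0.167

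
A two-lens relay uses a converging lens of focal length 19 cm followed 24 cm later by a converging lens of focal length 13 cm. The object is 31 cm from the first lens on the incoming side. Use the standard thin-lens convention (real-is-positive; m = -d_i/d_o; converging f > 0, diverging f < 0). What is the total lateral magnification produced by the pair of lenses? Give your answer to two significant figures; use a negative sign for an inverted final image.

-0.54

Lens 1: 1/d_i1 = 1/f_1 - 1/d_o1 = 1/19 - 1/31 = 0.02037 cm^-1, so d_i1 = 49.083 cm.
m_1 = -(49.083)/31 = -1.5833.
Since 49.083 cm > 24 cm, the first image lies past the second lens and serves as a virtual object: d_o2 = L - d_i1 = -25.083 cm.
Lens 2: 1/d_i2 = 1/f_2 - 1/d_o2 = 1/13 - 1/(-25.083) = 0.11679 cm^-1, so d_i2 = 8.562 cm.
m_2 = -(8.562)/(-25.083) = 0.3414.
The system's lateral magnification is m_1 m_2 = (-1.5833)(0.3414) = -0.5405.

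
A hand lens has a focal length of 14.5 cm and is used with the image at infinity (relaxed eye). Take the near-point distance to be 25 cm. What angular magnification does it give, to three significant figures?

1.72

M = D/f = 25/14.5 = 1.724.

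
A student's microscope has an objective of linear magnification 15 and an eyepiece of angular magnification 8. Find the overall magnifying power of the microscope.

The overall magnification of a compound microscope is the product of the objective and eyepiece magnifications:
M = M_obj x M_eye = 15 x 8 = 120.

120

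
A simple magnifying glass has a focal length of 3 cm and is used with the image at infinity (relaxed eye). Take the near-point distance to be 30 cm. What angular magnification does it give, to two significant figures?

10

M = D/f = 30/3 = 10.000.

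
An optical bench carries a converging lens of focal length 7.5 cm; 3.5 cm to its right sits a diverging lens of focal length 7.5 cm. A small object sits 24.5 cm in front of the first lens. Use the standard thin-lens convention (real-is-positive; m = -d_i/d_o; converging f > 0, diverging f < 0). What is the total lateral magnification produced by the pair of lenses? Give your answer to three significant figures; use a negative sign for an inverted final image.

First lens: d_i1 = 1/(1/7.5 - 1/24.5) = 10.809 cm.
m_1 = -(10.809)/24.5 = -0.4412.
This image would form 10.809 cm past lens 1, i.e. 7.309 cm beyond lens 2, so it is a virtual object for lens 2: d_o2 = 3.5 - 10.809 = -7.309 cm.
Second lens: d_i2 = 1/(1/(-7.5) - 1/(-7.309)) = 286.731 cm.
m_2 = -(286.731)/(-7.309) = 39.2308.
The system's lateral magnification is m_1 m_2 = (-0.4412)(39.2308) = -17.3077.

-17.3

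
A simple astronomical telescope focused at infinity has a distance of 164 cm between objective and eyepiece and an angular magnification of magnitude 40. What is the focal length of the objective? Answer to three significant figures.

In normal adjustment the tube length equals f_obj + f_eye and |M| = f_obj/f_eye.
So f_obj = 40 f_eye and 40 f_eye + f_eye = 164 cm, giving f_eye = 164/41 = 4.000 cm and f_obj = 160.000 cm.

160 cm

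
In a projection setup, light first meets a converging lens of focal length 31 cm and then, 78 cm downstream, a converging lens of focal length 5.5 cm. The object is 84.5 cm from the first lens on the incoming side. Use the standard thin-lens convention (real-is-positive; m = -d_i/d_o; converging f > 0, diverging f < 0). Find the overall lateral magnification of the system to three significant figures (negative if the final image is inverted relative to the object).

0.135

Applying the thin-lens equation to the first lens, 1/31 = 1/84.5 + 1/d_i1, which gives d_i1 = 48.963 cm.
Its lateral magnification is m_1 = -d_i1/d_o1 = -(48.963)/84.5 = -0.5794.
Object distance for lens 2: d_o2 = 78 - 48.963 = 29.037 cm.
Applying the thin-lens equation again with f_2 = 5.5 cm and d_o2 = 29.037 cm gives d_i2 = 6.785 cm.
m_2 = -(6.785)/(29.037) = -0.2337.
Overall magnification: m = m_1 m_2 = 0.1354.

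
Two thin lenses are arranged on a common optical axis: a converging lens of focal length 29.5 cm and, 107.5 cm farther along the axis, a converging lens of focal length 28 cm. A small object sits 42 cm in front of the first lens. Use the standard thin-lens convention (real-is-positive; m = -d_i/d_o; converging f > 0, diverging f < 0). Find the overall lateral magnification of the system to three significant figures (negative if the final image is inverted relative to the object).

Lens 1: 1/d_i1 = 1/f_1 - 1/d_o1 = 1/29.5 - 1/42 = 0.01009 cm^-1, so d_i1 = 99.120 cm.
m_1 = -(99.120)/42 = -2.3600.
Object distance for lens 2: d_o2 = 107.5 - 99.120 = 8.380 cm.
Lens 2: 1/d_i2 = 1/f_2 - 1/d_o2 = 1/28 - 1/(8.380) = -0.08362 cm^-1, so d_i2 = -11.959 cm.
m_2 = -(-11.959)/(8.380) = 1.4271.
Overall magnification: m = m_1 m_2 = -3.3680.

-3.37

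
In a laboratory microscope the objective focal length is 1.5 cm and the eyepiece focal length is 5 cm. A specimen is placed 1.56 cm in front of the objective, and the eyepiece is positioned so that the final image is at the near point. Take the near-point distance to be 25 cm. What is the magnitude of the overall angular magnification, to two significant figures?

Objective: 1/d_i = 1/f_obj - 1/d_o = 1/1.5 - 1/1.56 = 0.02564 cm^-1, so d_i = 39.000 cm.
m_obj = -d_i/d_o = -39.000/1.56 = -25.000.
Eyepiece angular magnification (image at near point): M_eye = 1 + D/f_e = 1 + 25/5 = 6.000.
Overall M = m_obj x M_eye = (-25.000)(6.000) = -150.00.
|M| = 150.00.

150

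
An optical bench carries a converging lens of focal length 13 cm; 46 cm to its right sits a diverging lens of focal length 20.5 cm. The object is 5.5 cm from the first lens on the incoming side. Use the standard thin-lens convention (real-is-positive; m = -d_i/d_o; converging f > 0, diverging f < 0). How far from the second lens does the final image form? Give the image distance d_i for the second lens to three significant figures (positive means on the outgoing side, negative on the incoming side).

First lens: d_i1 = 1/(1/13 - 1/5.5) = -9.533 cm.
The intermediate image is virtual, 9.533 cm to the left of lens 1, so d_o2 = L - d_i1 = 46 - (-9.533) = 55.533 cm.
Second lens: d_i2 = 1/(1/(-20.5) - 1/(55.533)) = -14.973 cm.

-15.0 cm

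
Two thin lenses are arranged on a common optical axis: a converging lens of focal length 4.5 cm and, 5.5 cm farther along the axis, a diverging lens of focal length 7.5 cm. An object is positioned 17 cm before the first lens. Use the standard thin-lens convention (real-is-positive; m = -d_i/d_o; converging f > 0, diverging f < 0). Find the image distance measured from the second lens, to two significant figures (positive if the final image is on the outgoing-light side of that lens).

0.68 cm

Lens 1: 1/d_i1 = 1/f_1 - 1/d_o1 = 1/4.5 - 1/17 = 0.16340 cm^-1, so d_i1 = 6.120 cm.
Since 6.120 cm > 5.5 cm, the first image lies past the second lens and serves as a virtual object: d_o2 = L - d_i1 = -0.620 cm.
Lens 2: 1/d_i2 = 1/f_2 - 1/d_o2 = 1/(-7.5) - 1/(-0.620) = 1.47957 cm^-1, so d_i2 = 0.676 cm.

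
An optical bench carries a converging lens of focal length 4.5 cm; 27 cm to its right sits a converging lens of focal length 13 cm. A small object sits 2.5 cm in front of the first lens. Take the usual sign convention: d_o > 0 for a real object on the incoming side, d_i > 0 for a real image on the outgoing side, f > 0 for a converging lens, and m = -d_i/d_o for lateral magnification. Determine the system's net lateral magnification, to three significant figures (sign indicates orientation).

Applying the thin-lens equation to the first lens, 1/4.5 = 1/2.5 + 1/d_i1, which gives d_i1 = -5.625 cm.
Its lateral magnification is m_1 = -d_i1/d_o1 = -(-5.625)/2.5 = 2.2500.
With d_i1 < 0 the first image is virtual and lies on the object side; the object distance for lens 2 is d_o2 = 27 - (-5.625) = 32.625 cm.
Applying the thin-lens equation again with f_2 = 13 cm and d_o2 = 32.625 cm gives d_i2 = 21.611 cm.
m_2 = -(21.611)/(32.625) = -0.6624.
The system's lateral magnification is m_1 m_2 = (2.2500)(-0.6624) = -1.4904.

-1.49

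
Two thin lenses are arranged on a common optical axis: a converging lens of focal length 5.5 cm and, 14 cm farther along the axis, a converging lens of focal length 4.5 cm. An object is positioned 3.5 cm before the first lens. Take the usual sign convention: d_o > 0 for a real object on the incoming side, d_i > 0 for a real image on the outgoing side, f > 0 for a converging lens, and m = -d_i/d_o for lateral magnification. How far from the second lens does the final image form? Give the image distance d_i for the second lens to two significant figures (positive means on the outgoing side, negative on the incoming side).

First lens: d_i1 = 1/(1/5.5 - 1/3.5) = -9.625 cm.
With d_i1 < 0 the first image is virtual and lies on the object side; the object distance for lens 2 is d_o2 = 14 - (-9.625) = 23.625 cm.
Second lens: d_i2 = 1/(1/4.5 - 1/(23.625)) = 5.559 cm.

5.6 cm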